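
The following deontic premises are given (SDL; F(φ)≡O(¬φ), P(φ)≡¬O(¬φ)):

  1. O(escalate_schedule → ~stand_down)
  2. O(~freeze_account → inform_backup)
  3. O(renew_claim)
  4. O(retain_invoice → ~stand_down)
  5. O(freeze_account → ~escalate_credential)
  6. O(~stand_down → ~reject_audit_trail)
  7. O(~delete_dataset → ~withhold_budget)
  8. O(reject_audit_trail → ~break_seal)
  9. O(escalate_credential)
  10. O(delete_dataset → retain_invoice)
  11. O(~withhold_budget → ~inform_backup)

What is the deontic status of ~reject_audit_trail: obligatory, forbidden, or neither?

Obligatory

From premise 9 we have O(escalate_credential).
Premise 5, O(freeze_account → ~escalate_credential), contraposes to O(escalate_credential → ~freeze_account); with O(escalate_credential) we get O(~freeze_account).
From O(~freeze_account) and premise 2, O(~freeze_account → inform_backup), we obtain O(inform_backup).
The contrapositive of premise 11 (O(~withhold_budget → ~inform_backup)) is O(inform_backup → withhold_budget), and O(inform_backup) is already established, so O(withhold_budget).
Premise 7 is O(~delete_dataset → ~withhold_budget); contrapositively O(withhold_budget → delete_dataset). Since O(withhold_budget) holds, K gives O(delete_dataset).
Applying K to premise 10 (O(delete_dataset → retain_invoice)) and O(delete_dataset) yields O(retain_invoice).
From O(retain_invoice) and premise 4, O(retain_invoice → ~stand_down), we obtain O(~stand_down).
With premise 6, O(~stand_down → ~reject_audit_trail), the K-axiom yields O(~reject_audit_trail).
Premises 1, 3, 8 do not contribute to this derivation.
Hence ~reject_audit_trail is obligatory.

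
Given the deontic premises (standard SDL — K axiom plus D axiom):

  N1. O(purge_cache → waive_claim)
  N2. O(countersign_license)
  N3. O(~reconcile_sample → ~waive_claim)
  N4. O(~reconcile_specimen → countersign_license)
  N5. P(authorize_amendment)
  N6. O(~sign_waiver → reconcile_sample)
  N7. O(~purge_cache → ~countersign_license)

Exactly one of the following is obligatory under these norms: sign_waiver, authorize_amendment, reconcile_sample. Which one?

Premise 2 states O(countersign_license) outright.
Premise 7 is O(~purge_cache → ~countersign_license); contrapositively O(countersign_license → purge_cache). Since O(countersign_license) holds, K gives O(purge_cache).
With premise 1, O(purge_cache → waive_claim), the K-axiom yields O(waive_claim).
The contrapositive of premise 3 (O(~reconcile_sample → ~waive_claim)) is O(waive_claim → reconcile_sample), and O(waive_claim) is already established, so O(reconcile_sample).
So O(reconcile_sample) holds — reconcile_sample is obligatory. None of the other listed options is made obligatory by any chain of premises.

reconcile_sample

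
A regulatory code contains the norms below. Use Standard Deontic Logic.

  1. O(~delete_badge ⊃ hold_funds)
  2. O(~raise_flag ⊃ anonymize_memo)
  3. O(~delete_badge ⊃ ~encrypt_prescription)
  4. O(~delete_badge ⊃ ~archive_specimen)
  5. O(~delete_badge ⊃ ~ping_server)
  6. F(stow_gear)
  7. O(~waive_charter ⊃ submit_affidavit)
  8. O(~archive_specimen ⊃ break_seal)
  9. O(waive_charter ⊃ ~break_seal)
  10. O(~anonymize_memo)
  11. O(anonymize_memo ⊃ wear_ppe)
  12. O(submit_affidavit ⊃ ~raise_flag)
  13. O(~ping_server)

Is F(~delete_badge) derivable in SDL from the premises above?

Yes

From premise 10 we have O(~anonymize_memo).
The contrapositive of premise 2 (O(~raise_flag ⊃ anonymize_memo)) is O(~anonymize_memo ⊃ raise_flag), and O(~anonymize_memo) is already established, so O(raise_flag).
Premise 12 is O(submit_affidavit ⊃ ~raise_flag); contrapositively O(raise_flag ⊃ ~submit_affidavit). Since O(raise_flag) holds, K gives O(~submit_affidavit).
The contrapositive of premise 7 (O(~waive_charter ⊃ submit_affidavit)) is O(~submit_affidavit ⊃ waive_charter), and O(~submit_affidavit) is already established, so O(waive_charter).
From O(waive_charter) and premise 9, O(waive_charter ⊃ ~break_seal), we obtain O(~break_seal).
Premise 8 is O(~archive_specimen ⊃ break_seal); contrapositively O(~break_seal ⊃ archive_specimen). Since O(~break_seal) holds, K gives O(archive_specimen).
Premise 4, O(~delete_badge ⊃ ~archive_specimen), contraposes to O(archive_specimen ⊃ delete_badge); with O(archive_specimen) we get O(delete_badge).
Premises 1, 3, 5, 6, 11, 13 do not contribute to this derivation.
So O(delete_badge) holds, i.e. F(~delete_badge). The claim follows.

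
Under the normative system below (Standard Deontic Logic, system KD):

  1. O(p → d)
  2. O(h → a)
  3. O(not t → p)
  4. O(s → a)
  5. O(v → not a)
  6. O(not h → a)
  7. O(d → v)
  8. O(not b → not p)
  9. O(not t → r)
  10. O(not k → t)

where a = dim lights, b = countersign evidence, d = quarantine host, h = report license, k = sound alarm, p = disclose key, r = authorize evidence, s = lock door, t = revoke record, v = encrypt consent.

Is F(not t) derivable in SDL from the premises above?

Premises 6 and 2 cover both cases: O(not h → a) and O(h → a). Since not h ∨ h is a tautology, O(a) follows.
Premise 5 is O(v → not a); contrapositively O(a → not v). Since O(a) holds, K gives O(not v).
The contrapositive of premise 7 (O(d → v)) is O(not v → not d), and O(not v) is already established, so O(not d).
The contrapositive of premise 1 (O(p → d)) is O(not d → not p), and O(not d) is already established, so O(not p).
Premise 3, O(not t → p), contraposes to O(not p → t); with O(not p) we get O(t).
Premises 4, 8, 9, 10 do not contribute to this derivation.
So O(t) holds, i.e. F(not t). The claim follows.

Yes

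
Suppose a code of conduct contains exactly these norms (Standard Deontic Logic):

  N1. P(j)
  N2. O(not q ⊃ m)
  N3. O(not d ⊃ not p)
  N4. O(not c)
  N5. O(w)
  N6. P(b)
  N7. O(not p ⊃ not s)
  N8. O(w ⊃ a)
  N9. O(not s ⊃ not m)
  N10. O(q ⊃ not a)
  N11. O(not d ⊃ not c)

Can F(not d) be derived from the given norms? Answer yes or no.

Premise 5 states O(w) outright.
Applying K to premise 8 (O(w ⊃ a)) and O(w) yields O(a).
The contrapositive of premise 10 (O(q ⊃ not a)) is O(a ⊃ not q), and O(a) is already established, so O(not q).
From O(not q) and premise 2, O(not q ⊃ m), we obtain O(m).
Premise 9 is O(not s ⊃ not m); contrapositively O(m ⊃ s). Since O(m) holds, K gives O(s).
Premise 7, O(not p ⊃ not s), contraposes to O(s ⊃ p); with O(s) we get O(p).
Premise 3 is O(not d ⊃ not p); contrapositively O(p ⊃ d). Since O(p) holds, K gives O(d).
Premises 1, 4, 6, 11 do not contribute to this derivation.
So O(d) holds, i.e. F(not d). The claim follows.

Yes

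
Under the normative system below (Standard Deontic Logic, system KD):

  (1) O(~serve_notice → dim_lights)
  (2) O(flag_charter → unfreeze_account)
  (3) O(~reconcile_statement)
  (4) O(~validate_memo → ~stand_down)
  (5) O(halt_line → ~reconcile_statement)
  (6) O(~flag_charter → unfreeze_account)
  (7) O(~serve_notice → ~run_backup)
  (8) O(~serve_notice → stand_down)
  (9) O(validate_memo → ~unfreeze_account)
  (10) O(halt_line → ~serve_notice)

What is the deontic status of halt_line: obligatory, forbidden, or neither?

Forbidden

Premises 2 and 6 are O(flag_charter → unfreeze_account) and O(~flag_charter → unfreeze_account); every ideal world satisfies flag_charter or ~flag_charter, so in either case unfreeze_account holds — hence O(unfreeze_account).
Premise 9 is O(validate_memo → ~unfreeze_account); contrapositively O(unfreeze_account → ~validate_memo). Since O(unfreeze_account) holds, K gives O(~validate_memo).
With premise 4, O(~validate_memo → ~stand_down), the K-axiom yields O(~stand_down).
Premise 8, O(~serve_notice → stand_down), contraposes to O(~stand_down → serve_notice); with O(~stand_down) we get O(serve_notice).
Premise 10 is O(halt_line → ~serve_notice); contrapositively O(serve_notice → ~halt_line). Since O(serve_notice) holds, K gives O(~halt_line).
Premises 1, 3, 5, 7 do not contribute to this derivation.
Thus O(~halt_line), which is F(halt_line): halt_line is forbidden.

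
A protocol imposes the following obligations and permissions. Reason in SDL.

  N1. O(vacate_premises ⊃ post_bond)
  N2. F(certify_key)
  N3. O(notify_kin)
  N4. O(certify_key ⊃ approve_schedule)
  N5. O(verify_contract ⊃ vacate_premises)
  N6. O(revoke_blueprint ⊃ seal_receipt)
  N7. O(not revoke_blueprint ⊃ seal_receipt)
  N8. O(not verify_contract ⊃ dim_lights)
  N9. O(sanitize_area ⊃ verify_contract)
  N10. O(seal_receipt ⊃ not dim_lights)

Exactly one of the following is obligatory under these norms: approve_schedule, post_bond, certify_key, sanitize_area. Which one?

By case analysis on revoke_blueprint: premise 6 gives O(revoke_blueprint ⊃ seal_receipt) and premise 7 gives O(not revoke_blueprint ⊃ seal_receipt), so O(seal_receipt) either way.
With premise 10, O(seal_receipt ⊃ not dim_lights), the K-axiom yields O(not dim_lights).
Premise 8 is O(not verify_contract ⊃ dim_lights); contrapositively O(not dim_lights ⊃ verify_contract). Since O(not dim_lights) holds, K gives O(verify_contract).
With premise 5, O(verify_contract ⊃ vacate_premises), the K-axiom yields O(vacate_premises).
With premise 1, O(vacate_premises ⊃ post_bond), the K-axiom yields O(post_bond).
So O(post_bond) holds — post_bond is obligatory. None of the other listed options is made obligatory by any chain of premises.

post_bond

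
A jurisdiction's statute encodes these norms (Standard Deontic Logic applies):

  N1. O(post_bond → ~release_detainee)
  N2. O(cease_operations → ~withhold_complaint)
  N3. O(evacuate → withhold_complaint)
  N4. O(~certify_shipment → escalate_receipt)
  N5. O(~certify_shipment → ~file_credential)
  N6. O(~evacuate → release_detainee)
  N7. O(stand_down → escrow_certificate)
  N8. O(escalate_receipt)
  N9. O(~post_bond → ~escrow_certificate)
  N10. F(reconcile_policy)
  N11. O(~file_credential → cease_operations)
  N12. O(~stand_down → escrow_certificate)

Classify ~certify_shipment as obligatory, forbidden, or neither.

Forbidden

By case analysis on stand_down: premise 7 gives O(stand_down → escrow_certificate) and premise 12 gives O(~stand_down → escrow_certificate), so O(escrow_certificate) either way.
Premise 9 is O(~post_bond → ~escrow_certificate); contrapositively O(escrow_certificate → post_bond). Since O(escrow_certificate) holds, K gives O(post_bond).
From O(post_bond) and premise 1, O(post_bond → ~release_detainee), we obtain O(~release_detainee).
Premise 6, O(~evacuate → release_detainee), contraposes to O(~release_detainee → evacuate); with O(~release_detainee) we get O(evacuate).
With premise 3, O(evacuate → withhold_complaint), the K-axiom yields O(withhold_complaint).
Premise 2, O(cease_operations → ~withhold_complaint), contraposes to O(withhold_complaint → ~cease_operations); with O(withhold_complaint) we get O(~cease_operations).
Premise 11 is O(~file_credential → cease_operations); contrapositively O(~cease_operations → file_credential). Since O(~cease_operations) holds, K gives O(file_credential).
Premise 5 is O(~certify_shipment → ~file_credential); contrapositively O(file_credential → certify_shipment). Since O(file_credential) holds, K gives O(certify_shipment).
Premises 4, 8, 10 do not contribute to this derivation.
Thus O(certify_shipment), which is F(~certify_shipment): ~certify_shipment is forbidden.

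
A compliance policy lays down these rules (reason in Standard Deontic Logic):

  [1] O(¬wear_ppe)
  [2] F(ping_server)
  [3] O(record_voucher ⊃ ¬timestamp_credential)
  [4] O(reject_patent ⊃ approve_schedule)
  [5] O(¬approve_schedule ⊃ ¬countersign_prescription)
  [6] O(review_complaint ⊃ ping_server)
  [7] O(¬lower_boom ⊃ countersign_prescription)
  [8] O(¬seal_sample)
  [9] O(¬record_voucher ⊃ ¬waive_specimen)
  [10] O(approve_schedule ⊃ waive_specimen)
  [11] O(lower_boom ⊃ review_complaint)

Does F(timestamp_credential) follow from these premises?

F(ping_server) at premise 2 means O(¬ping_server).
Premise 6 is O(review_complaint ⊃ ping_server); contrapositively O(¬ping_server ⊃ ¬review_complaint). Since O(¬ping_server) holds, K gives O(¬review_complaint).
The contrapositive of premise 11 (O(lower_boom ⊃ review_complaint)) is O(¬review_complaint ⊃ ¬lower_boom), and O(¬review_complaint) is already established, so O(¬lower_boom).
From O(¬lower_boom) and premise 7, O(¬lower_boom ⊃ countersign_prescription), we obtain O(countersign_prescription).
Premise 5, O(¬approve_schedule ⊃ ¬countersign_prescription), contraposes to O(countersign_prescription ⊃ approve_schedule); with O(countersign_prescription) we get O(approve_schedule).
With premise 10, O(approve_schedule ⊃ waive_specimen), the K-axiom yields O(waive_specimen).
Premise 9, O(¬record_voucher ⊃ ¬waive_specimen), contraposes to O(waive_specimen ⊃ record_voucher); with O(waive_specimen) we get O(record_voucher).
From O(record_voucher) and premise 3, O(record_voucher ⊃ ¬timestamp_credential), we obtain O(¬timestamp_credential).
Premises 1, 4, 8 do not contribute to this derivation.
So O(¬timestamp_credential) holds, i.e. F(timestamp_credential). The claim follows.

Yes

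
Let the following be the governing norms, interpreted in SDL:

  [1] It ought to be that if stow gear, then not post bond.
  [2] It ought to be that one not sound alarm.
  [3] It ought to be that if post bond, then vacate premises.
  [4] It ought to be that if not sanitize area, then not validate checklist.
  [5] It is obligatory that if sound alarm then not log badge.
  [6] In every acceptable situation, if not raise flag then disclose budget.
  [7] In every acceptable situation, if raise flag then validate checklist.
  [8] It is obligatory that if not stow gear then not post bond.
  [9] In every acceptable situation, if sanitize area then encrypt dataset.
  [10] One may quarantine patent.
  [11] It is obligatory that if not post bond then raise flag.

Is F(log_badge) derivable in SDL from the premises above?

Premise 5 is O(sound_alarm → ¬log_badge), but O(sound_alarm) is not derivable from the premises, so it does not yield O(¬log_badge).
No other premise forces O(¬log_badge). An ideal world satisfying every premise can still have log_badge true, so F(log_badge) is not derivable.

No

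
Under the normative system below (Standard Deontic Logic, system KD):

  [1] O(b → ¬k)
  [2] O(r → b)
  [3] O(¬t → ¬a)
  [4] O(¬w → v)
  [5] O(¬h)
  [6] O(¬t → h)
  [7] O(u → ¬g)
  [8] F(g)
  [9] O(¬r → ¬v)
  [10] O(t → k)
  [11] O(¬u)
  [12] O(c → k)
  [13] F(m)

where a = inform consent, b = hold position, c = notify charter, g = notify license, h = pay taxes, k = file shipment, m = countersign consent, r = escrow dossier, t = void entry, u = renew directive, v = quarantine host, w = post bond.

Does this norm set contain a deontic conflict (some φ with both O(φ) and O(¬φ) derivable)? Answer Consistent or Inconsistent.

Premise 7 is O(u → ¬g); even if O(¬g) held, inferring O(u) would be affirming the consequent — invalid.
So O(u) is not derivable, and the apparent clash with O(¬u) does not arise.
A world satisfying every obligation exists (e.g. a=false, b=false, c=false, g=false, h=false, k=true, m=false, r=false, t=true, u=false, v=false, w=true); no atom is both obligatory and forbidden, so the set is consistent.

Consistent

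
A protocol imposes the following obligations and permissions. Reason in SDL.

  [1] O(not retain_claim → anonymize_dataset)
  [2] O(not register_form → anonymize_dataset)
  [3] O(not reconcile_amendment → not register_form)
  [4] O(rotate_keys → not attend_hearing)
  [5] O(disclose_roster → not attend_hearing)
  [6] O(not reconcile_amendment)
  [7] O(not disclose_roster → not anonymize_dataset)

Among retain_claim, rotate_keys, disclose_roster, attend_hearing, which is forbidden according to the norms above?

Premise 6 states O(not reconcile_amendment) outright.
With premise 3, O(not reconcile_amendment → not register_form), the K-axiom yields O(not register_form).
From O(not register_form) and premise 2, O(not register_form → anonymize_dataset), we obtain O(anonymize_dataset).
The contrapositive of premise 7 (O(not disclose_roster → not anonymize_dataset)) is O(anonymize_dataset → disclose_roster), and O(anonymize_dataset) is already established, so O(disclose_roster).
Premise 5 is O(disclose_roster → not attend_hearing); since O(disclose_roster), deontic closure gives O(not attend_hearing).
So O(not attend_hearing) holds, i.e. attend_hearing is forbidden. None of the other listed options is forbidden under the premises.

attend_hearing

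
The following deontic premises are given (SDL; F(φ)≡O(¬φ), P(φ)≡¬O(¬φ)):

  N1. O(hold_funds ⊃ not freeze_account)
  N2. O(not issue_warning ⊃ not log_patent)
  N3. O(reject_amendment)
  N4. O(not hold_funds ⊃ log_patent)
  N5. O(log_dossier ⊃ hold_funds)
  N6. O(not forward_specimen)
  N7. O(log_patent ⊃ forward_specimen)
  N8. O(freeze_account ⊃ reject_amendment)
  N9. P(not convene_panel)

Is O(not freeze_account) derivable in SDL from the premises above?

Yes

From premise 6 we have O(not forward_specimen).
Premise 7 is O(log_patent ⊃ forward_specimen); contrapositively O(not forward_specimen ⊃ not log_patent). Since O(not forward_specimen) holds, K gives O(not log_patent).
Premise 4, O(not hold_funds ⊃ log_patent), contraposes to O(not log_patent ⊃ hold_funds); with O(not log_patent) we get O(hold_funds).
Applying K to premise 1 (O(hold_funds ⊃ not freeze_account)) and O(hold_funds) yields O(not freeze_account).
Premises 2, 3, 5, 8, 9 do not contribute to this derivation.
So O(not freeze_account) follows.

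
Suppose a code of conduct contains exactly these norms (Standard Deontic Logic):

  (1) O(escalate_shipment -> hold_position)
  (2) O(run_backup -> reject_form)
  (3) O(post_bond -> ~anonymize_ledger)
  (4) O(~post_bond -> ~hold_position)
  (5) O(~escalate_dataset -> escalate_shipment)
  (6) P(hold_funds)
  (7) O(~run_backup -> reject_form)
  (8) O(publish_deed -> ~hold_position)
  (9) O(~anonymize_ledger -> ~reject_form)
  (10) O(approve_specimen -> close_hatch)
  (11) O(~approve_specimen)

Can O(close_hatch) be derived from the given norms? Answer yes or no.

No

Premise 10 is O(approve_specimen -> close_hatch), but O(approve_specimen) is not derivable from the premises, so it does not yield O(close_hatch).
No other premise forces O(close_hatch). An ideal world satisfying every premise can still have close_hatch false, so O(close_hatch) is not derivable.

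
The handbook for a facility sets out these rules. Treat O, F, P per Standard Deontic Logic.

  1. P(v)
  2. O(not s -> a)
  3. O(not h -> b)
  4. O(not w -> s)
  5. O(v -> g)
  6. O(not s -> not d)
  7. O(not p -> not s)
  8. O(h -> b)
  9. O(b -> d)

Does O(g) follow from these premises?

Premise 5 is O(v -> g), but O(v) is not derivable from the premises (the permission P(v) asserts only not O(not v), not O(v)), so it does not yield O(g).
No other premise forces O(g). An ideal world satisfying every premise can still have g false, so O(g) is not derivable.

No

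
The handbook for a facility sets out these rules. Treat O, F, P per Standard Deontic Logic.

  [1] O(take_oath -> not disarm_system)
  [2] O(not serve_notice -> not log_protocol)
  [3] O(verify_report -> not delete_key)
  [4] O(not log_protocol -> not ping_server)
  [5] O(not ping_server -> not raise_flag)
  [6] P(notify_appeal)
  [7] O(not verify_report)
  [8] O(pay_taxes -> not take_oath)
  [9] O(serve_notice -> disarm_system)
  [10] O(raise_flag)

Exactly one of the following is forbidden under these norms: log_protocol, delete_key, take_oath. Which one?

Premise 10 states O(raise_flag) outright.
The contrapositive of premise 5 (O(not ping_server -> not raise_flag)) is O(raise_flag -> ping_server), and O(raise_flag) is already established, so O(ping_server).
Premise 4 is O(not log_protocol -> not ping_server); contrapositively O(ping_server -> log_protocol). Since O(ping_server) holds, K gives O(log_protocol).
Premise 2 is O(not serve_notice -> not log_protocol); contrapositively O(log_protocol -> serve_notice). Since O(log_protocol) holds, K gives O(serve_notice).
From O(serve_notice) and premise 9, O(serve_notice -> disarm_system), we obtain O(disarm_system).
The contrapositive of premise 1 (O(take_oath -> not disarm_system)) is O(disarm_system -> not take_oath), and O(disarm_system) is already established, so O(not take_oath).
So O(not take_oath) holds, i.e. take_oath is forbidden. None of the other listed options is forbidden under the premises.

take_oath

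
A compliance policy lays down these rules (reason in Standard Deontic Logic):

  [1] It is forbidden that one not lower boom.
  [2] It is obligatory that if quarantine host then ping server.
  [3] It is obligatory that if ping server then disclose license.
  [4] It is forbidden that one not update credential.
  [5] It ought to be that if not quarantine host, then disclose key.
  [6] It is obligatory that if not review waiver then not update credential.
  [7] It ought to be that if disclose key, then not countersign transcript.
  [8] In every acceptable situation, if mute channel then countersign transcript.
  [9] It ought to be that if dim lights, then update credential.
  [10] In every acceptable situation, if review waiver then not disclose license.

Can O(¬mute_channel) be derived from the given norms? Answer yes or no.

Yes

Premise 4, F(¬update_credential), is equivalent to O(update_credential).
The contrapositive of premise 6 (O(¬review_waiver → ¬update_credential)) is O(update_credential → review_waiver), and O(update_credential) is already established, so O(review_waiver).
Premise 10 is O(review_waiver → ¬disclose_license); since O(review_waiver), deontic closure gives O(¬disclose_license).
Premise 3 is O(ping_server → disclose_license); contrapositively O(¬disclose_license → ¬ping_server). Since O(¬disclose_license) holds, K gives O(¬ping_server).
The contrapositive of premise 2 (O(quarantine_host → ping_server)) is O(¬ping_server → ¬quarantine_host), and O(¬ping_server) is already established, so O(¬quarantine_host).
From O(¬quarantine_host) and premise 5, O(¬quarantine_host → disclose_key), we obtain O(disclose_key).
From O(disclose_key) and premise 7, O(disclose_key → ¬countersign_transcript), we obtain O(¬countersign_transcript).
The contrapositive of premise 8 (O(mute_channel → countersign_transcript)) is O(¬countersign_transcript → ¬mute_channel), and O(¬countersign_transcript) is already established, so O(¬mute_channel).
Premises 1, 9 do not contribute to this derivation.
So O(¬mute_channel) follows.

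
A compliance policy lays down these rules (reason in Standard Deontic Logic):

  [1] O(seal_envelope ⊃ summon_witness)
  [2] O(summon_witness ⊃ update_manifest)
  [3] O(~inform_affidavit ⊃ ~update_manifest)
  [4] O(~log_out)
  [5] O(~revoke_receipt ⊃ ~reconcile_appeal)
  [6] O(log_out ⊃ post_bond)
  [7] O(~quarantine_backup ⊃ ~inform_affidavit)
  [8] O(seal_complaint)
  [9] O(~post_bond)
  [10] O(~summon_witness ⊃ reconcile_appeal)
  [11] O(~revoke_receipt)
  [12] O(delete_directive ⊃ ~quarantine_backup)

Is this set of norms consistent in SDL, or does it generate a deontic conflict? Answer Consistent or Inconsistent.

Premise 6 is O(log_out ⊃ post_bond), but O(log_out) is not derivable from the premises, so it does not yield O(post_bond).
So O(post_bond) is not derivable, and the apparent clash with O(~post_bond) does not arise.
A world satisfying every obligation exists (e.g. delete_directive=false, inform_affidavit=true, log_out=false, post_bond=false, quarantine_backup=true, reconcile_appeal=false, revoke_receipt=false, seal_complaint=true, seal_envelope=false, summon_witness=true, update_manifest=true); no atom is both obligatory and forbidden, so the set is consistent.

Consistent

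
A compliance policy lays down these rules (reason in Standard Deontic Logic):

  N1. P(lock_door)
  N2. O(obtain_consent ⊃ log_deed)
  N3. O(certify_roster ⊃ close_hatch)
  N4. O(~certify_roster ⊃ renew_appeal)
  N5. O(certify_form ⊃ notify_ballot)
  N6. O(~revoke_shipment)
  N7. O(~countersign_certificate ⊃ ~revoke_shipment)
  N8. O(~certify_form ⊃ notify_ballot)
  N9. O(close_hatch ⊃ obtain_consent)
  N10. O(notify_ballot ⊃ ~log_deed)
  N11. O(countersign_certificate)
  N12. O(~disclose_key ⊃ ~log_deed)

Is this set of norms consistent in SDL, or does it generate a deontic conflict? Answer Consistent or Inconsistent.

Premise 7 is O(~countersign_certificate ⊃ ~revoke_shipment); even if O(~revoke_shipment) held, inferring O(~countersign_certificate) would be affirming the consequent — invalid.
So O(~countersign_certificate) is not derivable, and the apparent clash with O(countersign_certificate) does not arise.
A world satisfying every obligation exists (e.g. certify_form=false, certify_roster=false, close_hatch=false, countersign_certificate=true, disclose_key=false, lock_door=false, log_deed=false, notify_ballot=true, obtain_consent=false, renew_appeal=true, revoke_shipment=false); no atom is both obligatory and forbidden, so the set is consistent.

Consistent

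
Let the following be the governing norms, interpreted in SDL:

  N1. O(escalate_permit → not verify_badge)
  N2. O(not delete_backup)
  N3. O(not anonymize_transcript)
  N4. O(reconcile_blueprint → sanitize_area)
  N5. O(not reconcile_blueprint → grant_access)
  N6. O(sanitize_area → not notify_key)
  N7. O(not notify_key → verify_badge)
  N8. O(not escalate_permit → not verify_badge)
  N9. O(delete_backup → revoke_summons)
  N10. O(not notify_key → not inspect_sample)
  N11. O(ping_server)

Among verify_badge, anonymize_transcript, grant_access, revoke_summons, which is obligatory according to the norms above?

grant_access

Premises 8 and 1 cover both cases: O(not escalate_permit → not verify_badge) and O(escalate_permit → not verify_badge). Since not escalate_permit ∨ escalate_permit is a tautology, O(not verify_badge) follows.
Premise 7, O(not notify_key → verify_badge), contraposes to O(not verify_badge → notify_key); with O(not verify_badge) we get O(notify_key).
Premise 6, O(sanitize_area → not notify_key), contraposes to O(notify_key → not sanitize_area); with O(notify_key) we get O(not sanitize_area).
Premise 4 is O(reconcile_blueprint → sanitize_area); contrapositively O(not sanitize_area → not reconcile_blueprint). Since O(not sanitize_area) holds, K gives O(not reconcile_blueprint).
Applying K to premise 5 (O(not reconcile_blueprint → grant_access)) and O(not reconcile_blueprint) yields O(grant_access).
So O(grant_access) holds — grant_access is obligatory. None of the other listed options is made obligatory by any chain of premises.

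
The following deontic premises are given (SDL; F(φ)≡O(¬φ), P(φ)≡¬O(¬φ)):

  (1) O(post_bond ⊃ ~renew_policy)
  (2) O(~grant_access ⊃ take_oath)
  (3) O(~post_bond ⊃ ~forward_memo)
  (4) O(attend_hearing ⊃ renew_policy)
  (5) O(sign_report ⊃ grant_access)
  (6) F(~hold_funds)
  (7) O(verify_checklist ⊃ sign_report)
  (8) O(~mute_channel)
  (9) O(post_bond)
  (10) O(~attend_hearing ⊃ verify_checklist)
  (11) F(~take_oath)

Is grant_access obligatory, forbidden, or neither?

Obligatory

Premise 9 states O(post_bond) outright.
With premise 1, O(post_bond ⊃ ~renew_policy), the K-axiom yields O(~renew_policy).
Premise 4, O(attend_hearing ⊃ renew_policy), contraposes to O(~renew_policy ⊃ ~attend_hearing); with O(~renew_policy) we get O(~attend_hearing).
Applying K to premise 10 (O(~attend_hearing ⊃ verify_checklist)) and O(~attend_hearing) yields O(verify_checklist).
From O(verify_checklist) and premise 7, O(verify_checklist ⊃ sign_report), we obtain O(sign_report).
With premise 5, O(sign_report ⊃ grant_access), the K-axiom yields O(grant_access).
Premises 2, 3, 6, 8, 11 do not contribute to this derivation.
Hence grant_access is obligatory.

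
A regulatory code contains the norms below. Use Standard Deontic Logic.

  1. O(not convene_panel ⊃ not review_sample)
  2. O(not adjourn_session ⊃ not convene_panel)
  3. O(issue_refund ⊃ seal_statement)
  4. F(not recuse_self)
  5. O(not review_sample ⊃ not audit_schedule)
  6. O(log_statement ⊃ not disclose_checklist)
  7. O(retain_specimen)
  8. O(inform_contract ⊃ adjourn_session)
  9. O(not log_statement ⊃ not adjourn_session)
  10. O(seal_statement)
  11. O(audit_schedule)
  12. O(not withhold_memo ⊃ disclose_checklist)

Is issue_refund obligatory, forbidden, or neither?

Premise 3 is O(issue_refund ⊃ seal_statement); even if O(seal_statement) held, inferring O(issue_refund) would be affirming the consequent — invalid.
No premise or chain of K-axiom applications forces O(issue_refund), and none forces O(not issue_refund). So issue_refund is neither obligatory nor forbidden under these norms.

Neither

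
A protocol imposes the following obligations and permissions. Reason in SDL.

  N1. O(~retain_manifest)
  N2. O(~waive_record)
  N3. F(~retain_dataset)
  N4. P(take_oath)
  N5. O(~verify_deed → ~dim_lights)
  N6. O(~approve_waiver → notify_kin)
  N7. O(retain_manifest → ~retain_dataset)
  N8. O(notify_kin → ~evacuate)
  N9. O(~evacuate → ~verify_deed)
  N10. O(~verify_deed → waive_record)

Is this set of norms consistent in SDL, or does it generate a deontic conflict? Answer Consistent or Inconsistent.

Consistent

Premise 7 is O(retain_manifest → ~retain_dataset), but O(retain_manifest) is not derivable from the premises, so it does not yield O(~retain_dataset).
So O(~retain_dataset) is not derivable, and the apparent clash with O(retain_dataset) does not arise.
A world satisfying every obligation exists (e.g. approve_waiver=true, dim_lights=false, evacuate=true, notify_kin=false, retain_dataset=true, retain_manifest=false, take_oath=false, verify_deed=true, waive_record=false); no atom is both obligatory and forbidden, so the set is consistent.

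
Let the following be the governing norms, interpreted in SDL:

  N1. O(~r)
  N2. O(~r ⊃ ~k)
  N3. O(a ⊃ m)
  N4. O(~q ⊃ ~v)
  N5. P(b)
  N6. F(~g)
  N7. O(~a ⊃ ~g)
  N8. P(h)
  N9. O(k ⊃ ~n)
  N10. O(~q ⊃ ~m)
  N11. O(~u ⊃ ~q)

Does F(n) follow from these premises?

No

Premise 9 is O(k ⊃ ~n), but O(k) is not derivable from the premises, so it does not yield O(~n).
No other premise forces O(~n). An ideal world satisfying every premise can still have n true, so F(n) is not derivable.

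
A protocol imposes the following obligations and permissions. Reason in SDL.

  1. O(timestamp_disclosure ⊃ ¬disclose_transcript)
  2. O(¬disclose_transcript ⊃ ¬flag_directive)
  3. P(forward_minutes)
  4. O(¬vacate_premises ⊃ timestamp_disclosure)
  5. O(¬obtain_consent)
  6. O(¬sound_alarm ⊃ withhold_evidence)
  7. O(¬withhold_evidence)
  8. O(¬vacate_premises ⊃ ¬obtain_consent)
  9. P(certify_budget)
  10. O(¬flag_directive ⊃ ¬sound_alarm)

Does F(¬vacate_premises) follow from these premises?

Yes

From premise 7 we have O(¬withhold_evidence).
Premise 6, O(¬sound_alarm ⊃ withhold_evidence), contraposes to O(¬withhold_evidence ⊃ sound_alarm); with O(¬withhold_evidence) we get O(sound_alarm).
The contrapositive of premise 10 (O(¬flag_directive ⊃ ¬sound_alarm)) is O(sound_alarm ⊃ flag_directive), and O(sound_alarm) is already established, so O(flag_directive).
The contrapositive of premise 2 (O(¬disclose_transcript ⊃ ¬flag_directive)) is O(flag_directive ⊃ disclose_transcript), and O(flag_directive) is already established, so O(disclose_transcript).
Premise 1 is O(timestamp_disclosure ⊃ ¬disclose_transcript); contrapositively O(disclose_transcript ⊃ ¬timestamp_disclosure). Since O(disclose_transcript) holds, K gives O(¬timestamp_disclosure).
The contrapositive of premise 4 (O(¬vacate_premises ⊃ timestamp_disclosure)) is O(¬timestamp_disclosure ⊃ vacate_premises), and O(¬timestamp_disclosure) is already established, so O(vacate_premises).
Premises 3, 5, 8, 9 do not contribute to this derivation.
So O(vacate_premises) holds, i.e. F(¬vacate_premises). The claim follows.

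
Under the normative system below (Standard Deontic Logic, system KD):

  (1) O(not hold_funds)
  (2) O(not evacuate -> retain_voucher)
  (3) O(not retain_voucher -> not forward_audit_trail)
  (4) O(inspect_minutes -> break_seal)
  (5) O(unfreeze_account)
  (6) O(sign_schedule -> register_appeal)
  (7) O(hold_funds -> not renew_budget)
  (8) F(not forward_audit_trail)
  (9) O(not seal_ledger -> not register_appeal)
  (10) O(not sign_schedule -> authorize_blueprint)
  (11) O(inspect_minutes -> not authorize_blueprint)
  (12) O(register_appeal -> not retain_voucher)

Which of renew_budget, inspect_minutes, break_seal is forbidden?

inspect_minutes

Premise 8, F(not forward_audit_trail), is equivalent to O(forward_audit_trail).
The contrapositive of premise 3 (O(not retain_voucher -> not forward_audit_trail)) is O(forward_audit_trail -> retain_voucher), and O(forward_audit_trail) is already established, so O(retain_voucher).
Premise 12, O(register_appeal -> not retain_voucher), contraposes to O(retain_voucher -> not register_appeal); with O(retain_voucher) we get O(not register_appeal).
Premise 6 is O(sign_schedule -> register_appeal); contrapositively O(not register_appeal -> not sign_schedule). Since O(not register_appeal) holds, K gives O(not sign_schedule).
Premise 10 is O(not sign_schedule -> authorize_blueprint); since O(not sign_schedule), deontic closure gives O(authorize_blueprint).
The contrapositive of premise 11 (O(inspect_minutes -> not authorize_blueprint)) is O(authorize_blueprint -> not inspect_minutes), and O(authorize_blueprint) is already established, so O(not inspect_minutes).
So O(not inspect_minutes) holds, i.e. inspect_minutes is forbidden. None of the other listed options is forbidden under the premises.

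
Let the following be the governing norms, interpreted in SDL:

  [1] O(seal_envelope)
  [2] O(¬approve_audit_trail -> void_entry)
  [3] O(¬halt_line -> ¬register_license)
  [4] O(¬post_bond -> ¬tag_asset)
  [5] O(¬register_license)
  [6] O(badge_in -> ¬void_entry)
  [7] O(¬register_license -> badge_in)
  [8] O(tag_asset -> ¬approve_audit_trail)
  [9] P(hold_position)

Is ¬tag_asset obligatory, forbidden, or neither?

Premise 5 gives O(¬register_license).
From O(¬register_license) and premise 7, O(¬register_license -> badge_in), we obtain O(badge_in).
From O(badge_in) and premise 6, O(badge_in -> ¬void_entry), we obtain O(¬void_entry).
The contrapositive of premise 2 (O(¬approve_audit_trail -> void_entry)) is O(¬void_entry -> approve_audit_trail), and O(¬void_entry) is already established, so O(approve_audit_trail).
The contrapositive of premise 8 (O(tag_asset -> ¬approve_audit_trail)) is O(approve_audit_trail -> ¬tag_asset), and O(approve_audit_trail) is already established, so O(¬tag_asset).
Premises 1, 3, 4, 9 do not contribute to this derivation.
Hence ¬tag_asset is obligatory.

Obligatory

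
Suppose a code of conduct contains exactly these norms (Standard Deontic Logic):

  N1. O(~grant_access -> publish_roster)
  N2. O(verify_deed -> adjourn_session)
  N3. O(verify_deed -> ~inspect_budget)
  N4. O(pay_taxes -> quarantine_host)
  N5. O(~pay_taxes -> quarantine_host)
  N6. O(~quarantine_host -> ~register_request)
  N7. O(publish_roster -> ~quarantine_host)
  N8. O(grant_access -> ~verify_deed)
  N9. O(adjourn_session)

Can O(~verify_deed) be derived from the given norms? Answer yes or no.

By case analysis on ~pay_taxes: premise 5 gives O(~pay_taxes -> quarantine_host) and premise 4 gives O(pay_taxes -> quarantine_host), so O(quarantine_host) either way.
The contrapositive of premise 7 (O(publish_roster -> ~quarantine_host)) is O(quarantine_host -> ~publish_roster), and O(quarantine_host) is already established, so O(~publish_roster).
Premise 1, O(~grant_access -> publish_roster), contraposes to O(~publish_roster -> grant_access); with O(~publish_roster) we get O(grant_access).
Applying K to premise 8 (O(grant_access -> ~verify_deed)) and O(grant_access) yields O(~verify_deed).
Premises 2, 3, 6, 9 do not contribute to this derivation.
So O(~verify_deed) follows.

Yes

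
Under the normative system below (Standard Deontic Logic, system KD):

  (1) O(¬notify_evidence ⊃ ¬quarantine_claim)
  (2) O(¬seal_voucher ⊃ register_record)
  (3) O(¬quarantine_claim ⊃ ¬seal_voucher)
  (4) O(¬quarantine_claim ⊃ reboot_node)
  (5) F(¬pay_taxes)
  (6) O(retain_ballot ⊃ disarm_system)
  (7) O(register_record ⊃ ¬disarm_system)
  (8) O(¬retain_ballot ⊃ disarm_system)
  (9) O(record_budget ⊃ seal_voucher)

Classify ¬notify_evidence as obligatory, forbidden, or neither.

Premises 6 and 8 cover both cases: O(retain_ballot ⊃ disarm_system) and O(¬retain_ballot ⊃ disarm_system). Since retain_ballot ∨ ¬retain_ballot is a tautology, O(disarm_system) follows.
Premise 7, O(register_record ⊃ ¬disarm_system), contraposes to O(disarm_system ⊃ ¬register_record); with O(disarm_system) we get O(¬register_record).
Premise 2, O(¬seal_voucher ⊃ register_record), contraposes to O(¬register_record ⊃ seal_voucher); with O(¬register_record) we get O(seal_voucher).
Premise 3, O(¬quarantine_claim ⊃ ¬seal_voucher), contraposes to O(seal_voucher ⊃ quarantine_claim); with O(seal_voucher) we get O(quarantine_claim).
The contrapositive of premise 1 (O(¬notify_evidence ⊃ ¬quarantine_claim)) is O(quarantine_claim ⊃ notify_evidence), and O(quarantine_claim) is already established, so O(notify_evidence).
Premises 4, 5, 9 do not contribute to this derivation.
Thus O(notify_evidence), which is F(¬notify_evidence): ¬notify_evidence is forbidden.

Forbidden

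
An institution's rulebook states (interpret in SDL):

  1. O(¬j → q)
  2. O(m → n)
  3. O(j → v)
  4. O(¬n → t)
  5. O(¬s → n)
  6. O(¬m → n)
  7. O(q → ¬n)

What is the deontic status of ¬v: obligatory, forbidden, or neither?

Forbidden

Premises 6 and 2 are O(¬m → n) and O(m → n); every ideal world satisfies ¬m or m, so in either case n holds — hence O(n).
The contrapositive of premise 7 (O(q → ¬n)) is O(n → ¬q), and O(n) is already established, so O(¬q).
Premise 1, O(¬j → q), contraposes to O(¬q → j); with O(¬q) we get O(j).
From O(j) and premise 3, O(j → v), we obtain O(v).
Premises 4, 5 do not contribute to this derivation.
Thus O(v), which is F(¬v): ¬v is forbidden.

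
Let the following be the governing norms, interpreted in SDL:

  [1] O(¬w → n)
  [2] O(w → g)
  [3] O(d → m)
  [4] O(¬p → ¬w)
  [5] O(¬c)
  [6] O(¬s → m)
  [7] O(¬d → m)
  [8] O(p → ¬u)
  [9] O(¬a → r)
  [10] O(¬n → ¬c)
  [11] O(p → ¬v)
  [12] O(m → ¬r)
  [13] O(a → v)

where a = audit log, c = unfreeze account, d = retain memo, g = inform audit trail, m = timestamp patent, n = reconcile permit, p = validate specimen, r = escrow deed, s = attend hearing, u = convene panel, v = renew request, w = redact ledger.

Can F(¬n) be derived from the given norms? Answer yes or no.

By case analysis on d: premise 3 gives O(d → m) and premise 7 gives O(¬d → m), so O(m) either way.
Premise 12 is O(m → ¬r); since O(m), deontic closure gives O(¬r).
The contrapositive of premise 9 (O(¬a → r)) is O(¬r → a), and O(¬r) is already established, so O(a).
From O(a) and premise 13, O(a → v), we obtain O(v).
Premise 11 is O(p → ¬v); contrapositively O(v → ¬p). Since O(v) holds, K gives O(¬p).
Applying K to premise 4 (O(¬p → ¬w)) and O(¬p) yields O(¬w).
Premise 1 is O(¬w → n); since O(¬w), deontic closure gives O(n).
Premises 2, 5, 6, 8, 10 do not contribute to this derivation.
So O(n) holds, i.e. F(¬n). The claim follows.

Yes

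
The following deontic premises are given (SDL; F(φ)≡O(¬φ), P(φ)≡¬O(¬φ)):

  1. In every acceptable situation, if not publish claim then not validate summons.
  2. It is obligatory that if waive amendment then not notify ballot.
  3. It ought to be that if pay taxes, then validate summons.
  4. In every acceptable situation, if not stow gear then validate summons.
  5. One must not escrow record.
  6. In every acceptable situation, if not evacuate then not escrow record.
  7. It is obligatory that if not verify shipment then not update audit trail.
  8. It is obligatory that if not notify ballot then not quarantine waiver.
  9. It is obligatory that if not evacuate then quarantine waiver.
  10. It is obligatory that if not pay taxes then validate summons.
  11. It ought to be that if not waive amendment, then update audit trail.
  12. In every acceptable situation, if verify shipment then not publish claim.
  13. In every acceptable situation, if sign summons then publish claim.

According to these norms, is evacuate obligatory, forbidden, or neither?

Obligatory

Premises 10 and 3 cover both cases: O(¬pay_taxes → validate_summons) and O(pay_taxes → validate_summons). Since ¬pay_taxes ∨ pay_taxes is a tautology, O(validate_summons) follows.
Premise 1 is O(¬publish_claim → ¬validate_summons); contrapositively O(validate_summons → publish_claim). Since O(validate_summons) holds, K gives O(publish_claim).
Premise 12, O(verify_shipment → ¬publish_claim), contraposes to O(publish_claim → ¬verify_shipment); with O(publish_claim) we get O(¬verify_shipment).
Applying K to premise 7 (O(¬verify_shipment → ¬update_audit_trail)) and O(¬verify_shipment) yields O(¬update_audit_trail).
Premise 11, O(¬waive_amendment → update_audit_trail), contraposes to O(¬update_audit_trail → waive_amendment); with O(¬update_audit_trail) we get O(waive_amendment).
From O(waive_amendment) and premise 2, O(waive_amendment → ¬notify_ballot), we obtain O(¬notify_ballot).
From O(¬notify_ballot) and premise 8, O(¬notify_ballot → ¬quarantine_waiver), we obtain O(¬quarantine_waiver).
Premise 9, O(¬evacuate → quarantine_waiver), contraposes to O(¬quarantine_waiver → evacuate); with O(¬quarantine_waiver) we get O(evacuate).
Premises 4, 5, 6, 13 do not contribute to this derivation.
Hence evacuate is obligatory.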